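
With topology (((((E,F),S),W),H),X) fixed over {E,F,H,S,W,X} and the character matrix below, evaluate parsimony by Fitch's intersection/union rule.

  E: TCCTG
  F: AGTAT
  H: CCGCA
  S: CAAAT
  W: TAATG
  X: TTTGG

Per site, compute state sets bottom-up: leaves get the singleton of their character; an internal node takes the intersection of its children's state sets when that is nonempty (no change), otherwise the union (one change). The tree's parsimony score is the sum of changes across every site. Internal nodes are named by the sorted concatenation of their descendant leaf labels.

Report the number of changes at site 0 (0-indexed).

3

site 0, node EF: E={T} ∪ F={A} → {A,T} (+1)
site 0, node EFS: EF={A,T} ∪ S={C} → {A,C,T} (+1)
site 0, node EFSW: EFS={A,C,T} ∩ W={T} → {T} (+0)
site 0, node EFHSW: EFSW={T} ∪ H={C} → {C,T} (+1)
site 0, node EFHSWX: EFHSW={C,T} ∩ X={T} → {T} (+0)
site 1, node EF: E={C} ∪ F={G} → {C,G} (+1)
site 1, node EFS: EF={C,G} ∪ S={A} → {A,C,G} (+1)
site 1, node EFSW: EFS={A,C,G} ∩ W={A} → {A} (+0)
site 1, node EFHSW: EFSW={A} ∪ H={C} → {A,C} (+1)
site 1, node EFHSWX: EFHSW={A,C} ∪ X={T} → {A,C,T} (+1)
site 2, node EF: E={C} ∪ F={T} → {C,T} (+1)
site 2, node EFS: EF={C,T} ∪ S={A} → {A,C,T} (+1)
site 2, node EFSW: EFS={A,C,T} ∩ W={A} → {A} (+0)
site 2, node EFHSW: EFSW={A} ∪ H={G} → {A,G} (+1)
site 2, node EFHSWX: EFHSW={A,G} ∪ X={T} → {A,G,T} (+1)
site 3, node EF: E={T} ∪ F={A} → {A,T} (+1)
site 3, node EFS: EF={A,T} ∩ S={A} → {A} (+0)
site 3, node EFSW: EFS={A} ∪ W={T} → {A,T} (+1)
site 3, node EFHSW: EFSW={A,T} ∪ H={C} → {A,C,T} (+1)
site 3, node EFHSWX: EFHSW={A,C,T} ∪ X={G} → {A,C,G,T} (+1)
site 4, node EF: E={G} ∪ F={T} → {G,T} (+1)
site 4, node EFS: EF={G,T} ∩ S={T} → {T} (+0)
site 4, node EFSW: EFS={T} ∪ W={G} → {G,T} (+1)
site 4, node EFHSW: EFSW={G,T} ∪ H={A} → {A,G,T} (+1)
site 4, node EFHSWX: EFHSW={A,G,T} ∩ X={G} → {G} (+0)
per-site changes: [3, 4, 4, 4, 3]; total = 18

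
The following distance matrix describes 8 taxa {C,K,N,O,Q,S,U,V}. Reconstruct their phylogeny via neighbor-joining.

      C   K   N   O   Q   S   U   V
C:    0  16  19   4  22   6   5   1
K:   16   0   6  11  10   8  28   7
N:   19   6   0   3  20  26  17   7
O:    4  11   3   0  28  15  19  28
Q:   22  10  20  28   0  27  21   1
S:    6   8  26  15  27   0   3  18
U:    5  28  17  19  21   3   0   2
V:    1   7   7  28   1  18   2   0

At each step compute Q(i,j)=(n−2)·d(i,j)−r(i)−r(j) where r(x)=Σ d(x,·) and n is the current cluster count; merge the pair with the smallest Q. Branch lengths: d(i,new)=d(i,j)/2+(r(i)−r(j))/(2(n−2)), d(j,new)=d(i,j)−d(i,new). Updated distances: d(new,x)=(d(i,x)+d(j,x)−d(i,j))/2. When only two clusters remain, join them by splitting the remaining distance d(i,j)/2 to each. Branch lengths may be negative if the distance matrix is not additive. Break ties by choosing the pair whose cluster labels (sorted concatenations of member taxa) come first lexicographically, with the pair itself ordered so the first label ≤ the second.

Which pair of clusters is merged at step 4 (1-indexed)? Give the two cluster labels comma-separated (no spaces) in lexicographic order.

step 1: merge (N,O) at d=3, Q=-188; branch lengths N→2/3, O→7/3; new cluster NO
  updated: d(C,NO)=10, d(K,NO)=7, d(NO,Q)=45/2, d(NO,S)=19, d(NO,U)=33/2, d(NO,V)=16
step 2: merge (Q,V) at d=1, Q=-287/2; branch lengths Q→127/20, V→-107/20; new cluster QV
  updated: d(C,QV)=11, d(K,QV)=8, d(NO,QV)=75/4, d(QV,S)=22, d(QV,U)=11
step 3: merge (K,NO) at d=7, Q=-441/4; branch lengths K→95/32, NO→129/32; new cluster KNO
  updated: d(C,KNO)=19/2, d(KNO,QV)=79/8, d(KNO,S)=10, d(KNO,U)=75/4
step 4: merge (KNO,QV) at d=79/8, Q=-579/8; branch lengths KNO→191/48, QV→283/48; new cluster KNOQV
  updated: d(C,KNOQV)=85/16, d(KNOQV,S)=177/16, d(KNOQV,U)=159/16
step 5: merge (C,KNOQV) at d=85/16, Q=-32; branch lengths C→5/32, KNOQV→165/32; new cluster CKNOQV
  updated: d(CKNOQV,S)=47/8, d(CKNOQV,U)=77/16
step 6: merge (CKNOQV,S) at d=47/8, Q=-219/16; branch lengths CKNOQV→123/32, S→65/32; new cluster CKNOQSV
  updated: d(CKNOQSV,U)=31/32
step 7: merge (CKNOQSV,U) at d=31/32; branch lengths CKNOQSV→31/64, U→31/64; new cluster CKNOQSUV
final tree: (((C:5/32,((K:95/32,(N:2/3,O:7/3):129/32):191/48,(Q:127/20,V:-107/20):283/48):165/32):123/32,S:65/32):31/64,U:31/64)
total length: 1057/32

KNO,QV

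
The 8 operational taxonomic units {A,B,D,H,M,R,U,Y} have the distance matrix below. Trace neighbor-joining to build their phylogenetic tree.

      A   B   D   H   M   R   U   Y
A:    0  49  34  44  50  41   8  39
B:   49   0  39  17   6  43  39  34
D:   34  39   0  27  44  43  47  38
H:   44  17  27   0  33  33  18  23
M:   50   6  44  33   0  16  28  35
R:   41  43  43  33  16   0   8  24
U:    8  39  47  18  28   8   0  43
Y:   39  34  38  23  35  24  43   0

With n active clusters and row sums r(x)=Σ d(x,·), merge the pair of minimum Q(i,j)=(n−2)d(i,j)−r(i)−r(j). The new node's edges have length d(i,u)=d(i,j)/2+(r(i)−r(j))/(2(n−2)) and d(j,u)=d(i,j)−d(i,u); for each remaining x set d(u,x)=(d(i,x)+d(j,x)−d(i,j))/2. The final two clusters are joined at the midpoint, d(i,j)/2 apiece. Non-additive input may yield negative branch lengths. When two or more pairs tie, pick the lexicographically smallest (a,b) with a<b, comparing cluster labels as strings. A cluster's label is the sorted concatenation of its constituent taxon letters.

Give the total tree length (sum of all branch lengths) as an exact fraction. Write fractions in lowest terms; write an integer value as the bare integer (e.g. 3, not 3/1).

3199/32

iteration 1: select A,U (d=8, Q=-408); attach at lengths (61/6, -13/6); label the merged cluster AU
  updated: d(AU,B)=40, d(AU,D)=73/2, d(AU,H)=27, d(AU,M)=35, d(AU,R)=41/2, d(AU,Y)=37
iteration 2: select B,M (d=6, Q=-318); attach at lengths (4, 2); label the merged cluster BM
  updated: d(AU,BM)=69/2, d(BM,D)=77/2, d(BM,H)=22, d(BM,R)=53/2, d(BM,Y)=63/2
iteration 3: select AU,R (d=41/2, Q=-441/2); attach at lengths (181/16, 147/16); label the merged cluster ARU
  updated: d(ARU,BM)=81/4, d(ARU,D)=59/2, d(ARU,H)=79/4, d(ARU,Y)=81/4
iteration 4: select D,H (d=27, Q=-575/4); attach at lengths (163/8, 53/8); label the merged cluster DH
  updated: d(ARU,DH)=89/8, d(BM,DH)=67/4, d(DH,Y)=17
iteration 5: select ARU,Y (d=81/4, Q=-639/8); attach at lengths (187/32, 461/32); label the merged cluster ARUY
  updated: d(ARUY,BM)=63/4, d(ARUY,DH)=63/16
iteration 6: select ARUY,BM (d=63/4, Q=-583/16); attach at lengths (47/32, 457/32); label the merged cluster ABMRUY
  updated: d(ABMRUY,DH)=79/32
iteration 7: select ABMRUY,DH (d=79/32); attach at lengths (79/64, 79/64); label the merged cluster ABDHMRUY
final tree: (((((A:61/6,U:-13/6):181/16,R:147/16):187/32,Y:461/32):47/32,(B:4,M:2):457/32):79/64,(D:163/8,H:53/8):79/64)
total length: 3199/32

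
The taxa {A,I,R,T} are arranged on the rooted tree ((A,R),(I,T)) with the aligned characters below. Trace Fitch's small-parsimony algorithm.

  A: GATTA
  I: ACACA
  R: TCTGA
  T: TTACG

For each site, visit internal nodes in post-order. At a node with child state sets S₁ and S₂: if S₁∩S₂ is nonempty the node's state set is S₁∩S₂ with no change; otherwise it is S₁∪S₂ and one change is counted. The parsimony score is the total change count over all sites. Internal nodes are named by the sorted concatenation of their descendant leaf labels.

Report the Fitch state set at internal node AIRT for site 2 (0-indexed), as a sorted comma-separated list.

A,T

[col 0] AR: children A:{G}, R:{T} ∪→ {G,T}; cost 1
[col 0] IT: children I:{A}, T:{T} ∪→ {A,T}; cost 1
[col 0] AIRT: children AR:{G,T}, IT:{A,T} ∩→ {T}; cost 0
[col 1] AR: children A:{A}, R:{C} ∪→ {A,C}; cost 1
[col 1] IT: children I:{C}, T:{T} ∪→ {C,T}; cost 1
[col 1] AIRT: children AR:{A,C}, IT:{C,T} ∩→ {C}; cost 0
[col 2] AR: children A:{T}, R:{T} ∩→ {T}; cost 0
[col 2] IT: children I:{A}, T:{A} ∩→ {A}; cost 0
[col 2] AIRT: children AR:{T}, IT:{A} ∪→ {A,T}; cost 1
[col 3] AR: children A:{T}, R:{G} ∪→ {G,T}; cost 1
[col 3] IT: children I:{C}, T:{C} ∩→ {C}; cost 0
[col 3] AIRT: children AR:{G,T}, IT:{C} ∪→ {C,G,T}; cost 1
[col 4] AR: children A:{A}, R:{A} ∩→ {A}; cost 0
[col 4] IT: children I:{A}, T:{G} ∪→ {A,G}; cost 1
[col 4] AIRT: children AR:{A}, IT:{A,G} ∩→ {A}; cost 0
per-site changes: [2, 2, 1, 2, 1]; total = 8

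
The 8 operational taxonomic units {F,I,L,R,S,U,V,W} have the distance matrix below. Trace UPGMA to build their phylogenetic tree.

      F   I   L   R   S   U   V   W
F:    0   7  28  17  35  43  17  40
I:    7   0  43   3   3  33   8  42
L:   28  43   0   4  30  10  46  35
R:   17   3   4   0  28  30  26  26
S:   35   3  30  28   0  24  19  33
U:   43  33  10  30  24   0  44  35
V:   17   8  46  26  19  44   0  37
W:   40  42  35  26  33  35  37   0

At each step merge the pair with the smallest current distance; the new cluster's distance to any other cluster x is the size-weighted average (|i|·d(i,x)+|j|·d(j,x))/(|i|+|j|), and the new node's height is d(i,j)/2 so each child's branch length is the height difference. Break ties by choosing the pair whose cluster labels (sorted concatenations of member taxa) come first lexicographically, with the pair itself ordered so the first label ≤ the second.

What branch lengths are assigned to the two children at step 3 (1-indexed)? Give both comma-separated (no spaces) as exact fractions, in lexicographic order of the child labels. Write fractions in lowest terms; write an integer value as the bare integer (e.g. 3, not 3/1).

6,9/2

step 1: merge (I,R) at d=3; branch lengths I→3/2, R→3/2; new cluster IR
  updated: d(F,IR)=12, d(IR,L)=47/2, d(IR,S)=31/2, d(IR,U)=63/2, d(IR,V)=17, d(IR,W)=34
step 2: merge (L,U) at d=10; branch lengths L→5, U→5; new cluster LU
  updated: d(F,LU)=71/2, d(IR,LU)=55/2, d(LU,S)=27, d(LU,V)=45, d(LU,W)=35
step 3: merge (F,IR) at d=12; branch lengths F→6, IR→9/2; new cluster FIR
  updated: d(FIR,LU)=181/6, d(FIR,S)=22, d(FIR,V)=17, d(FIR,W)=36
step 4: merge (FIR,V) at d=17; branch lengths FIR→5/2, V→17/2; new cluster FIRV
  updated: d(FIRV,LU)=271/8, d(FIRV,S)=85/4, d(FIRV,W)=145/4
step 5: merge (FIRV,S) at d=85/4; branch lengths FIRV→17/8, S→85/8; new cluster FIRSV
  updated: d(FIRSV,LU)=65/2, d(FIRSV,W)=178/5
step 6: merge (FIRSV,LU) at d=65/2; branch lengths FIRSV→45/8, LU→45/4; new cluster FILRSUV
  updated: d(FILRSUV,W)=248/7
step 7: merge (FILRSUV,W) at d=248/7; branch lengths FILRSUV→41/28, W→124/7; new cluster FILRSUVW
final tree: (((((F:6,(I:3/2,R:3/2):9/2):5/2,V:17/2):17/8,S:85/8):45/8,(L:5,U:5):45/4):41/28,W:124/7)
total length: 4665/56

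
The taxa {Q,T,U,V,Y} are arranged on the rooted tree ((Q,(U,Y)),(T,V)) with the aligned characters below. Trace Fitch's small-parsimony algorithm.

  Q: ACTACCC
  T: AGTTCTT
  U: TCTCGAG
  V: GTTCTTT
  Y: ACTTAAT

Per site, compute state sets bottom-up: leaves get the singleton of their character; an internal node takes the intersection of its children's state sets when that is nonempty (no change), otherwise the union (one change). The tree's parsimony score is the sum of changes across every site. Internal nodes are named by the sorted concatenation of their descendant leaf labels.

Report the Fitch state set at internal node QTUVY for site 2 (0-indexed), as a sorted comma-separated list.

T

site 0, node UY: U={T} ∪ Y={A} → {A,T} (+1)
site 0, node QUY: Q={A} ∩ UY={A,T} → {A} (+0)
site 0, node TV: T={A} ∪ V={G} → {A,G} (+1)
site 0, node QTUVY: QUY={A} ∩ TV={A,G} → {A} (+0)
site 1, node UY: U={C} ∩ Y={C} → {C} (+0)
site 1, node QUY: Q={C} ∩ UY={C} → {C} (+0)
site 1, node TV: T={G} ∪ V={T} → {G,T} (+1)
site 1, node QTUVY: QUY={C} ∪ TV={G,T} → {C,G,T} (+1)
site 2, node UY: U={T} ∩ Y={T} → {T} (+0)
site 2, node QUY: Q={T} ∩ UY={T} → {T} (+0)
site 2, node TV: T={T} ∩ V={T} → {T} (+0)
site 2, node QTUVY: QUY={T} ∩ TV={T} → {T} (+0)
site 3, node UY: U={C} ∪ Y={T} → {C,T} (+1)
site 3, node QUY: Q={A} ∪ UY={C,T} → {A,C,T} (+1)
site 3, node TV: T={T} ∪ V={C} → {C,T} (+1)
site 3, node QTUVY: QUY={A,C,T} ∩ TV={C,T} → {C,T} (+0)
site 4, node UY: U={G} ∪ Y={A} → {A,G} (+1)
site 4, node QUY: Q={C} ∪ UY={A,G} → {A,C,G} (+1)
site 4, node TV: T={C} ∪ V={T} → {C,T} (+1)
site 4, node QTUVY: QUY={A,C,G} ∩ TV={C,T} → {C} (+0)
site 5, node UY: U={A} ∩ Y={A} → {A} (+0)
site 5, node QUY: Q={C} ∪ UY={A} → {A,C} (+1)
site 5, node TV: T={T} ∩ V={T} → {T} (+0)
site 5, node QTUVY: QUY={A,C} ∪ TV={T} → {A,C,T} (+1)
site 6, node UY: U={G} ∪ Y={T} → {G,T} (+1)
site 6, node QUY: Q={C} ∪ UY={G,T} → {C,G,T} (+1)
site 6, node TV: T={T} ∩ V={T} → {T} (+0)
site 6, node QTUVY: QUY={C,G,T} ∩ TV={T} → {T} (+0)
per-site changes: [2, 2, 0, 3, 3, 2, 2]; total = 14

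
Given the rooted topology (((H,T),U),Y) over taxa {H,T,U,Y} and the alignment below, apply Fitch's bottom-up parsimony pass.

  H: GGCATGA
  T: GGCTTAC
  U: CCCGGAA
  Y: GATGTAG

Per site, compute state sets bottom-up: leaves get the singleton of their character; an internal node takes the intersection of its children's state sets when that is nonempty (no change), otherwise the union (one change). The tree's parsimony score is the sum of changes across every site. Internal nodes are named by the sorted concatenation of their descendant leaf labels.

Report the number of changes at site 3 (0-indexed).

site 0, node HT: H={G} ∩ T={G} → {G} (+0)
site 0, node HTU: HT={G} ∪ U={C} → {C,G} (+1)
site 0, node HTUY: HTU={C,G} ∩ Y={G} → {G} (+0)
site 1, node HT: H={G} ∩ T={G} → {G} (+0)
site 1, node HTU: HT={G} ∪ U={C} → {C,G} (+1)
site 1, node HTUY: HTU={C,G} ∪ Y={A} → {A,C,G} (+1)
site 2, node HT: H={C} ∩ T={C} → {C} (+0)
site 2, node HTU: HT={C} ∩ U={C} → {C} (+0)
site 2, node HTUY: HTU={C} ∪ Y={T} → {C,T} (+1)
site 3, node HT: H={A} ∪ T={T} → {A,T} (+1)
site 3, node HTU: HT={A,T} ∪ U={G} → {A,G,T} (+1)
site 3, node HTUY: HTU={A,G,T} ∩ Y={G} → {G} (+0)
site 4, node HT: H={T} ∩ T={T} → {T} (+0)
site 4, node HTU: HT={T} ∪ U={G} → {G,T} (+1)
site 4, node HTUY: HTU={G,T} ∩ Y={T} → {T} (+0)
site 5, node HT: H={G} ∪ T={A} → {A,G} (+1)
site 5, node HTU: HT={A,G} ∩ U={A} → {A} (+0)
site 5, node HTUY: HTU={A} ∩ Y={A} → {A} (+0)
site 6, node HT: H={A} ∪ T={C} → {A,C} (+1)
site 6, node HTU: HT={A,C} ∩ U={A} → {A} (+0)
site 6, node HTUY: HTU={A} ∪ Y={G} → {A,G} (+1)
per-site changes: [1, 2, 1, 2, 1, 1, 2]; total = 10

2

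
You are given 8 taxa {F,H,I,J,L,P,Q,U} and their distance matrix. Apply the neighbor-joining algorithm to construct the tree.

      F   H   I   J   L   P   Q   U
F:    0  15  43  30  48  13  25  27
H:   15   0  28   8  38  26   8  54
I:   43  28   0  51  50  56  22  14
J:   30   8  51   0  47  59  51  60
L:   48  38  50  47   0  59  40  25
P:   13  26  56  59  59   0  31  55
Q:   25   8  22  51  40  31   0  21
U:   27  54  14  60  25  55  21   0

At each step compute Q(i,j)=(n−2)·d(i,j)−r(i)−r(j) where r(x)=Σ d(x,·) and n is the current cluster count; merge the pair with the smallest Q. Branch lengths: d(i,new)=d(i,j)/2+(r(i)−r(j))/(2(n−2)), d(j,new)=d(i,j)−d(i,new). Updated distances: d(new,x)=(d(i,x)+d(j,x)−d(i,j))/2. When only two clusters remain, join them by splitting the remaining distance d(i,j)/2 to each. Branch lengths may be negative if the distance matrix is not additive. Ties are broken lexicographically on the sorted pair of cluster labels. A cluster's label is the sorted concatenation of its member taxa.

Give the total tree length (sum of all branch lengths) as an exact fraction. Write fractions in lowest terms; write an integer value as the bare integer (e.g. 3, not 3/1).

iteration 1: select I,U (d=14, Q=-436); attach at lengths (23/3, 19/3); label the merged cluster IU
  updated: d(F,IU)=28, d(H,IU)=34, d(IU,J)=97/2, d(IU,L)=61/2, d(IU,P)=97/2, d(IU,Q)=29/2
iteration 2: select H,J (d=8, Q=-665/2); attach at lengths (-149/20, 309/20); label the merged cluster HJ
  updated: d(F,HJ)=37/2, d(HJ,IU)=149/4, d(HJ,L)=77/2, d(HJ,P)=77/2, d(HJ,Q)=51/2
iteration 3: select F,P (d=13, Q=-541/2); attach at lengths (-11/16, 219/16); label the merged cluster FP
  updated: d(FP,HJ)=22, d(FP,IU)=127/4, d(FP,L)=47, d(FP,Q)=43/2
iteration 4: select FP,HJ (d=22, Q=-359/2); attach at lengths (65/6, 67/6); label the merged cluster FHJP
  updated: d(FHJP,IU)=47/2, d(FHJP,L)=127/4, d(FHJP,Q)=25/2
iteration 5: select FHJP,Q (d=25/2, Q=-439/4); attach at lengths (103/16, 97/16); label the merged cluster FHJPQ
  updated: d(FHJPQ,IU)=51/4, d(FHJPQ,L)=237/8
iteration 6: select FHJPQ,IU (d=51/4, Q=-583/8); attach at lengths (95/16, 109/16); label the merged cluster FHIJPQU
  updated: d(FHIJPQU,L)=379/16
iteration 7: select FHIJPQU,L (d=379/16); attach at lengths (379/32, 379/32); label the merged cluster FHIJLPQU
final tree: (((((F:-11/16,P:219/16):65/6,(H:-149/20,J:309/20):67/6):103/16,Q:97/16):95/16,(I:23/3,U:19/3):109/16):379/32,L:379/32)
total length: 1695/16

1695/16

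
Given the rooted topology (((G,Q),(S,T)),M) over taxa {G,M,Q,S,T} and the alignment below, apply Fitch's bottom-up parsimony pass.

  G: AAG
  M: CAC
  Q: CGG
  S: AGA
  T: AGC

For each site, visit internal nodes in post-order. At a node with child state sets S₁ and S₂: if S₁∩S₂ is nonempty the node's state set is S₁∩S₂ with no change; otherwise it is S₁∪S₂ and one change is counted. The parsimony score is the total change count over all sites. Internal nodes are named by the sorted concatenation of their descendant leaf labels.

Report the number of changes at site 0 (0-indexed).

site 0, node GQ: G={A} ∪ Q={C} → {A,C} (+1)
site 0, node ST: S={A} ∩ T={A} → {A} (+0)
site 0, node GQST: GQ={A,C} ∩ ST={A} → {A} (+0)
site 0, node GMQST: GQST={A} ∪ M={C} → {A,C} (+1)
site 1, node GQ: G={A} ∪ Q={G} → {A,G} (+1)
site 1, node ST: S={G} ∩ T={G} → {G} (+0)
site 1, node GQST: GQ={A,G} ∩ ST={G} → {G} (+0)
site 1, node GMQST: GQST={G} ∪ M={A} → {A,G} (+1)
site 2, node GQ: G={G} ∩ Q={G} → {G} (+0)
site 2, node ST: S={A} ∪ T={C} → {A,C} (+1)
site 2, node GQST: GQ={G} ∪ ST={A,C} → {A,C,G} (+1)
site 2, node GMQST: GQST={A,C,G} ∩ M={C} → {C} (+0)
per-site changes: [2, 2, 2]; total = 6

2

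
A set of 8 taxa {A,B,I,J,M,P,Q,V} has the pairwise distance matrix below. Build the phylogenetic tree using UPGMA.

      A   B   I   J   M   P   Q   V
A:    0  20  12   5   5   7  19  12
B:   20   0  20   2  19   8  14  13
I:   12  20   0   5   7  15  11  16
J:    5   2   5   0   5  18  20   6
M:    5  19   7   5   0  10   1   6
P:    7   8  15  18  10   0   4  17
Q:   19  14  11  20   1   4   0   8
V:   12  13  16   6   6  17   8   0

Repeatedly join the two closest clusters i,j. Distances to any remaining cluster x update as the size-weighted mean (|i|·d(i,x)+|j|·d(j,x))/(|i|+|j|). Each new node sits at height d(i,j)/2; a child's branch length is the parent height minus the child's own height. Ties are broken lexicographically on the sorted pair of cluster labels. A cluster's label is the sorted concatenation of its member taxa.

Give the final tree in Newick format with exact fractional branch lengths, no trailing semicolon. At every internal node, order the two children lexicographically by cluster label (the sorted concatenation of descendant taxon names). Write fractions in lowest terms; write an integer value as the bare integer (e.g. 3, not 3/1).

iteration 1: select M,Q (d=1); attach at lengths (1/2, 1/2); label the merged cluster MQ
  updated: d(A,MQ)=12, d(B,MQ)=33/2, d(I,MQ)=9, d(J,MQ)=25/2, d(MQ,P)=7, d(MQ,V)=7
iteration 2: select B,J (d=2); attach at lengths (1, 1); label the merged cluster BJ
  updated: d(A,BJ)=25/2, d(BJ,I)=25/2, d(BJ,MQ)=29/2, d(BJ,P)=13, d(BJ,V)=19/2
iteration 3: select A,P (d=7); attach at lengths (7/2, 7/2); label the merged cluster AP
  updated: d(AP,BJ)=51/4, d(AP,I)=27/2, d(AP,MQ)=19/2, d(AP,V)=29/2
iteration 4: select MQ,V (d=7); attach at lengths (3, 7/2); label the merged cluster MQV
  updated: d(AP,MQV)=67/6, d(BJ,MQV)=77/6, d(I,MQV)=34/3
iteration 5: select AP,MQV (d=67/6); attach at lengths (25/12, 25/12); label the merged cluster AMPQV
  updated: d(AMPQV,BJ)=64/5, d(AMPQV,I)=61/5
iteration 6: select AMPQV,I (d=61/5); attach at lengths (31/60, 61/10); label the merged cluster AIMPQV
  updated: d(AIMPQV,BJ)=51/4
iteration 7: select AIMPQV,BJ (d=51/4); attach at lengths (11/40, 43/8); label the merged cluster ABIJMPQV
final tree: ((((A:7/2,P:7/2):25/12,((M:1/2,Q:1/2):3,V:7/2):25/12):31/60,I:61/10):11/40,(B:1,J:1):43/8)
total length: 494/15

((((A:7/2,P:7/2):25/12,((M:1/2,Q:1/2):3,V:7/2):25/12):31/60,I:61/10):11/40,(B:1,J:1):43/8)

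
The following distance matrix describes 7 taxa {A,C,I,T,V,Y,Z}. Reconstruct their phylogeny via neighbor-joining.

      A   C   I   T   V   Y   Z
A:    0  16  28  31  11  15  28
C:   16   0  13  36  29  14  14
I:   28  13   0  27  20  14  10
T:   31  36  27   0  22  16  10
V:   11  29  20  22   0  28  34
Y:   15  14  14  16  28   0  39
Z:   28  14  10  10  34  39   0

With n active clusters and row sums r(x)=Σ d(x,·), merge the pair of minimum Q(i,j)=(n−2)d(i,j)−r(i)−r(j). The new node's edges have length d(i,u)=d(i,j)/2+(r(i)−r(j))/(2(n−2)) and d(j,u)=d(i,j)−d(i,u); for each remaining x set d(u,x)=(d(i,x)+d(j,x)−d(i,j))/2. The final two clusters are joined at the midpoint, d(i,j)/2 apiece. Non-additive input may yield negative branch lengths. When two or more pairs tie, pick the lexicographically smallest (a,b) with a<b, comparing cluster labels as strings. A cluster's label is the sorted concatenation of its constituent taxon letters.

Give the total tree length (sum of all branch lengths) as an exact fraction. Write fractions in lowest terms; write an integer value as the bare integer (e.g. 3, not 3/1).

487/8

1. join T+Z (d=10, Q=-227) ⇒ TZ; edges |T|=57/10, |Z|=43/10
  updated: d(A,TZ)=49/2, d(C,TZ)=20, d(I,TZ)=27/2, d(TZ,V)=23, d(TZ,Y)=45/2
2. join A+V (d=11, Q=-323/2) ⇒ AV; edges |A|=55/16, |V|=121/16
  updated: d(AV,C)=17, d(AV,I)=37/2, d(AV,TZ)=73/4, d(AV,Y)=16
3. join I+TZ (d=27/2, Q=-371/4) ⇒ ITZ; edges |I|=101/24, |TZ|=223/24
  updated: d(AV,ITZ)=93/8, d(C,ITZ)=39/4, d(ITZ,Y)=23/2
4. join AV+ITZ (d=93/8, Q=-217/4) ⇒ AITVZ; edges |AV|=35/4, |ITZ|=23/8
  updated: d(AITVZ,C)=121/16, d(AITVZ,Y)=127/16
5. join AITVZ+C (d=121/16, Q=-59/2) ⇒ ACITVZ; edges |AITVZ|=3/4, |C|=109/16
  updated: d(ACITVZ,Y)=115/16
6. join ACITVZ+Y (d=115/16) ⇒ ACITVYZ; edges |ACITVZ|=115/32, |Y|=115/32
final tree: ((((A:55/16,V:121/16):35/4,(I:101/24,(T:57/10,Z:43/10):223/24):23/8):3/4,C:109/16):115/32,Y:115/32)
total length: 487/8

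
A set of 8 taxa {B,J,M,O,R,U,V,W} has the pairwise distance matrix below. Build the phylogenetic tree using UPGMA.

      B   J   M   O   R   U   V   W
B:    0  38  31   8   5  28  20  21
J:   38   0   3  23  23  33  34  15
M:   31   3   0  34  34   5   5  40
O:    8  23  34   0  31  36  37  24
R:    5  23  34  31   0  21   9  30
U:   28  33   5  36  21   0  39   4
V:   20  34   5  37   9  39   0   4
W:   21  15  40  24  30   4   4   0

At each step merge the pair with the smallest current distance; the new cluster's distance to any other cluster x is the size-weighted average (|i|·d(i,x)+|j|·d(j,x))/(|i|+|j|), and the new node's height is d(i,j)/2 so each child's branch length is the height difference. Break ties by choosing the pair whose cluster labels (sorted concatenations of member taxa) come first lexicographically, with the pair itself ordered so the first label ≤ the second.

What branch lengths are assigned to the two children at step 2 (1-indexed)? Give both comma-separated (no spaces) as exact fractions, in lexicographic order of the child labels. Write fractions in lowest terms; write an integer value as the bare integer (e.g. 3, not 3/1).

step 1: merge (J,M) at d=3; branch lengths J→3/2, M→3/2; new cluster JM
  updated: d(B,JM)=69/2, d(JM,O)=57/2, d(JM,R)=57/2, d(JM,U)=19, d(JM,V)=39/2, d(JM,W)=55/2
step 2: merge (U,W) at d=4; branch lengths U→2, W→2; new cluster UW
  updated: d(B,UW)=49/2, d(JM,UW)=93/4, d(O,UW)=30, d(R,UW)=51/2, d(UW,V)=43/2
step 3: merge (B,R) at d=5; branch lengths B→5/2, R→5/2; new cluster BR
  updated: d(BR,JM)=63/2, d(BR,O)=39/2, d(BR,UW)=25, d(BR,V)=29/2
step 4: merge (BR,V) at d=29/2; branch lengths BR→19/4, V→29/4; new cluster BRV
  updated: d(BRV,JM)=55/2, d(BRV,O)=76/3, d(BRV,UW)=143/6
step 5: merge (JM,UW) at d=93/4; branch lengths JM→81/8, UW→77/8; new cluster JMUW
  updated: d(BRV,JMUW)=77/3, d(JMUW,O)=117/4
step 6: merge (BRV,O) at d=76/3; branch lengths BRV→65/12, O→38/3; new cluster BORV
  updated: d(BORV,JMUW)=425/16
step 7: merge (BORV,JMUW) at d=425/16; branch lengths BORV→59/96, JMUW→53/32; new cluster BJMORUVW
final tree: ((((B:5/2,R:5/2):19/4,V:29/4):65/12,O:38/3):59/96,((J:3/2,M:3/2):81/8,(U:2,W:2):77/8):53/32)
total length: 3077/48

2,2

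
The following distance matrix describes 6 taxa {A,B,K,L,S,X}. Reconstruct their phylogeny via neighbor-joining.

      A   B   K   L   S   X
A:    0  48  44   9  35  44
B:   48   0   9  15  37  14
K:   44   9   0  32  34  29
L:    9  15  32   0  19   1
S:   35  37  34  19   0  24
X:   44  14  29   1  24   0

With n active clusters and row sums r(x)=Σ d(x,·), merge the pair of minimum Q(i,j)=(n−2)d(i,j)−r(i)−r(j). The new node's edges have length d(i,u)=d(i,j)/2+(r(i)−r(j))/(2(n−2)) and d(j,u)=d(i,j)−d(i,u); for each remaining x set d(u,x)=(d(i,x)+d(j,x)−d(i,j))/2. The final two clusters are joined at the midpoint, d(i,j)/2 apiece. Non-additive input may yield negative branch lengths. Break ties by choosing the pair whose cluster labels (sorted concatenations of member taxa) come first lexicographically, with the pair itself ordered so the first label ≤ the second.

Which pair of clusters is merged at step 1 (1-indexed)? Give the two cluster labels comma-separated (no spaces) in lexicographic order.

B,K

iteration 1: select B,K (d=9, Q=-235); attach at lengths (11/8, 61/8); label the merged cluster BK
  updated: d(A,BK)=83/2, d(BK,L)=19, d(BK,S)=31, d(BK,X)=17
iteration 2: select A,L (d=9, Q=-301/2); attach at lengths (217/12, -109/12); label the merged cluster AL
  updated: d(AL,BK)=103/4, d(AL,S)=45/2, d(AL,X)=18
iteration 3: select AL,S (d=45/2, Q=-395/4); attach at lengths (135/16, 225/16); label the merged cluster ALS
  updated: d(ALS,BK)=137/8, d(ALS,X)=39/4
iteration 4: select ALS,BK (d=137/8, Q=-351/8); attach at lengths (79/16, 195/16); label the merged cluster ABKLS
  updated: d(ABKLS,X)=77/16
iteration 5: select ABKLS,X (d=77/16); attach at lengths (77/32, 77/32); label the merged cluster ABKLSX
final tree: ((((A:217/12,L:-109/12):135/16,S:225/16):79/16,(B:11/8,K:61/8):195/16):77/32,X:77/32)
total length: 999/16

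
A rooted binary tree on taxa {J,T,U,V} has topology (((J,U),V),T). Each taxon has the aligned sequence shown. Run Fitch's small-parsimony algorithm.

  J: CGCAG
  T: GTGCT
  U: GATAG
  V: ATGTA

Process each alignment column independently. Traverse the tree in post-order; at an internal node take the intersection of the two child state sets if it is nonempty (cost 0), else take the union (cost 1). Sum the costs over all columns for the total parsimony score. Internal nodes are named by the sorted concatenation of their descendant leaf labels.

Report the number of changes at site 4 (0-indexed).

2

site 0, node JU: J={C} ∪ U={G} → {C,G} (+1)
site 0, node JUV: JU={C,G} ∪ V={A} → {A,C,G} (+1)
site 0, node JTUV: JUV={A,C,G} ∩ T={G} → {G} (+0)
site 1, node JU: J={G} ∪ U={A} → {A,G} (+1)
site 1, node JUV: JU={A,G} ∪ V={T} → {A,G,T} (+1)
site 1, node JTUV: JUV={A,G,T} ∩ T={T} → {T} (+0)
site 2, node JU: J={C} ∪ U={T} → {C,T} (+1)
site 2, node JUV: JU={C,T} ∪ V={G} → {C,G,T} (+1)
site 2, node JTUV: JUV={C,G,T} ∩ T={G} → {G} (+0)
site 3, node JU: J={A} ∩ U={A} → {A} (+0)
site 3, node JUV: JU={A} ∪ V={T} → {A,T} (+1)
site 3, node JTUV: JUV={A,T} ∪ T={C} → {A,C,T} (+1)
site 4, node JU: J={G} ∩ U={G} → {G} (+0)
site 4, node JUV: JU={G} ∪ V={A} → {A,G} (+1)
site 4, node JTUV: JUV={A,G} ∪ T={T} → {A,G,T} (+1)
per-site changes: [2, 2, 2, 2, 2]; total = 10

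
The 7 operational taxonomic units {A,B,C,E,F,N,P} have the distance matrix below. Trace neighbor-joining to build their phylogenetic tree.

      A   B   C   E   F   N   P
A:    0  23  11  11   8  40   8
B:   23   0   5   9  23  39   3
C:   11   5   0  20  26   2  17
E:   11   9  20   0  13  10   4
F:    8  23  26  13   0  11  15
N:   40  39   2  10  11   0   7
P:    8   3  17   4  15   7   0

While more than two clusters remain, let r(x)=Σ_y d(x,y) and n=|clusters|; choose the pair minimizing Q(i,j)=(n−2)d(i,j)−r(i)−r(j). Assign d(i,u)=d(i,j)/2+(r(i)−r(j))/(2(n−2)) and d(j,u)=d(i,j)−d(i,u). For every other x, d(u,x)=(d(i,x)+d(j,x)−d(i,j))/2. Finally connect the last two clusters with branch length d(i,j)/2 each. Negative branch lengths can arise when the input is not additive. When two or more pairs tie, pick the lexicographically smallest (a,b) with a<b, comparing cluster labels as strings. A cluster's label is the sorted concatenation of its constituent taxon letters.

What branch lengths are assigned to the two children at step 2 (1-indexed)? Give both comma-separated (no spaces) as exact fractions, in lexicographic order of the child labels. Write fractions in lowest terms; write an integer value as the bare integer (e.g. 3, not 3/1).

15/4,17/4

step 1: merge (C,N) at d=2, Q=-180; branch lengths C→-9/5, N→19/5; new cluster CN
  updated: d(A,CN)=49/2, d(B,CN)=21, d(CN,E)=14, d(CN,F)=35/2, d(CN,P)=11
step 2: merge (A,F) at d=8, Q=-119; branch lengths A→15/4, F→17/4; new cluster AF
  updated: d(AF,B)=19, d(AF,CN)=17, d(AF,E)=8, d(AF,P)=15/2
step 3: merge (B,P) at d=3, Q=-137/2; branch lengths B→71/12, P→-35/12; new cluster BP
  updated: d(AF,BP)=47/4, d(BP,CN)=29/2, d(BP,E)=5
step 4: merge (AF,CN) at d=17, Q=-193/4; branch lengths AF→101/16, CN→171/16; new cluster ACFN
  updated: d(ACFN,BP)=37/8, d(ACFN,E)=5/2
step 5: merge (ACFN,BP) at d=37/8, Q=-97/8; branch lengths ACFN→17/16, BP→57/16; new cluster ABCFNP
  updated: d(ABCFNP,E)=23/16
step 6: merge (ABCFNP,E) at d=23/16; branch lengths ABCFNP→23/32, E→23/32; new cluster ABCEFNP
final tree: ((((A:15/4,F:17/4):101/16,(C:-9/5,N:19/5):171/16):17/16,(B:71/12,P:-35/12):57/16):23/32,E:23/32)
total length: 577/16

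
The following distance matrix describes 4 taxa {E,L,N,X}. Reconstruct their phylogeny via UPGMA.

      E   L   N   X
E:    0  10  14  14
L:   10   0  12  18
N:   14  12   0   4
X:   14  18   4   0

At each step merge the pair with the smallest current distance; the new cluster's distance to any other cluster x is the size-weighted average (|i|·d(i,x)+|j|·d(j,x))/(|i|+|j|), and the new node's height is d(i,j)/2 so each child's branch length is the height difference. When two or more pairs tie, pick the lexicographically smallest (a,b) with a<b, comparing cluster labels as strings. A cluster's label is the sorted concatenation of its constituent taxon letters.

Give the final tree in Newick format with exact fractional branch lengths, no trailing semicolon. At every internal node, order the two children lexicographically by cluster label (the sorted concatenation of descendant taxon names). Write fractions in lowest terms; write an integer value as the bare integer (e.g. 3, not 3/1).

1. join N+X (d=4) ⇒ NX; edges |N|=2, |X|=2
  updated: d(E,NX)=14, d(L,NX)=15
2. join E+L (d=10) ⇒ EL; edges |E|=5, |L|=5
  updated: d(EL,NX)=29/2
3. join EL+NX (d=29/2) ⇒ ELNX; edges |EL|=9/4, |NX|=21/4
final tree: ((E:5,L:5):9/4,(N:2,X:2):21/4)
total length: 43/2

((E:5,L:5):9/4,(N:2,X:2):21/4)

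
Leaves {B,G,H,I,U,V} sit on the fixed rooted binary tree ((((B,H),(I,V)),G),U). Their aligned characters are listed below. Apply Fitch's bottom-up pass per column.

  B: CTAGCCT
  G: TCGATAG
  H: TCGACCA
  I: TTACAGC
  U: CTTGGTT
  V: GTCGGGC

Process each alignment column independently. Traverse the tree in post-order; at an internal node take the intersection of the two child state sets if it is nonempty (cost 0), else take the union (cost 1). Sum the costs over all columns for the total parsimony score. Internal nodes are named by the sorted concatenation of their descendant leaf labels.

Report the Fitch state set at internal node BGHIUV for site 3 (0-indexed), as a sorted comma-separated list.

BH@0: {C} ∪ {T} = {C,T} (union, +1)
IV@0: {T} ∪ {G} = {G,T} (union, +1)
BHIV@0: {C,T} ∩ {G,T} = {T} (intersection, +0)
BGHIV@0: {T} ∩ {T} = {T} (intersection, +0)
BGHIUV@0: {T} ∪ {C} = {C,T} (union, +1)
BH@1: {T} ∪ {C} = {C,T} (union, +1)
IV@1: {T} ∩ {T} = {T} (intersection, +0)
BHIV@1: {C,T} ∩ {T} = {T} (intersection, +0)
BGHIV@1: {T} ∪ {C} = {C,T} (union, +1)
BGHIUV@1: {C,T} ∩ {T} = {T} (intersection, +0)
BH@2: {A} ∪ {G} = {A,G} (union, +1)
IV@2: {A} ∪ {C} = {A,C} (union, +1)
BHIV@2: {A,G} ∩ {A,C} = {A} (intersection, +0)
BGHIV@2: {A} ∪ {G} = {A,G} (union, +1)
BGHIUV@2: {A,G} ∪ {T} = {A,G,T} (union, +1)
BH@3: {G} ∪ {A} = {A,G} (union, +1)
IV@3: {C} ∪ {G} = {C,G} (union, +1)
BHIV@3: {A,G} ∩ {C,G} = {G} (intersection, +0)
BGHIV@3: {G} ∪ {A} = {A,G} (union, +1)
BGHIUV@3: {A,G} ∩ {G} = {G} (intersection, +0)
BH@4: {C} ∩ {C} = {C} (intersection, +0)
IV@4: {A} ∪ {G} = {A,G} (union, +1)
BHIV@4: {C} ∪ {A,G} = {A,C,G} (union, +1)
BGHIV@4: {A,C,G} ∪ {T} = {A,C,G,T} (union, +1)
BGHIUV@4: {A,C,G,T} ∩ {G} = {G} (intersection, +0)
BH@5: {C} ∩ {C} = {C} (intersection, +0)
IV@5: {G} ∩ {G} = {G} (intersection, +0)
BHIV@5: {C} ∪ {G} = {C,G} (union, +1)
BGHIV@5: {C,G} ∪ {A} = {A,C,G} (union, +1)
BGHIUV@5: {A,C,G} ∪ {T} = {A,C,G,T} (union, +1)
BH@6: {T} ∪ {A} = {A,T} (union, +1)
IV@6: {C} ∩ {C} = {C} (intersection, +0)
BHIV@6: {A,T} ∪ {C} = {A,C,T} (union, +1)
BGHIV@6: {A,C,T} ∪ {G} = {A,C,G,T} (union, +1)
BGHIUV@6: {A,C,G,T} ∩ {T} = {T} (intersection, +0)
per-site changes: [3, 2, 4, 3, 3, 3, 3]; total = 21

G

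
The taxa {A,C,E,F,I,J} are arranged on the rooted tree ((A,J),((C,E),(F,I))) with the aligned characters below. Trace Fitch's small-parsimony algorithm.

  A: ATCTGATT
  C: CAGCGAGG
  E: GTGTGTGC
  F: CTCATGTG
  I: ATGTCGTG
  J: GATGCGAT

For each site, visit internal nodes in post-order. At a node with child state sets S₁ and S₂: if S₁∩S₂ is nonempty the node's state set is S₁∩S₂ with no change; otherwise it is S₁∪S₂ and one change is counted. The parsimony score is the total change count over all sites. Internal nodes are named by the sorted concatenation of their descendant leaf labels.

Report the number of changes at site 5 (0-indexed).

AJ@0: {A} ∪ {G} = {A,G} (union, +1)
CE@0: {C} ∪ {G} = {C,G} (union, +1)
FI@0: {C} ∪ {A} = {A,C} (union, +1)
CEFI@0: {C,G} ∩ {A,C} = {C} (intersection, +0)
ACEFIJ@0: {A,G} ∪ {C} = {A,C,G} (union, +1)
AJ@1: {T} ∪ {A} = {A,T} (union, +1)
CE@1: {A} ∪ {T} = {A,T} (union, +1)
FI@1: {T} ∩ {T} = {T} (intersection, +0)
CEFI@1: {A,T} ∩ {T} = {T} (intersection, +0)
ACEFIJ@1: {A,T} ∩ {T} = {T} (intersection, +0)
AJ@2: {C} ∪ {T} = {C,T} (union, +1)
CE@2: {G} ∩ {G} = {G} (intersection, +0)
FI@2: {C} ∪ {G} = {C,G} (union, +1)
CEFI@2: {G} ∩ {C,G} = {G} (intersection, +0)
ACEFIJ@2: {C,T} ∪ {G} = {C,G,T} (union, +1)
AJ@3: {T} ∪ {G} = {G,T} (union, +1)
CE@3: {C} ∪ {T} = {C,T} (union, +1)
FI@3: {A} ∪ {T} = {A,T} (union, +1)
CEFI@3: {C,T} ∩ {A,T} = {T} (intersection, +0)
ACEFIJ@3: {G,T} ∩ {T} = {T} (intersection, +0)
AJ@4: {G} ∪ {C} = {C,G} (union, +1)
CE@4: {G} ∩ {G} = {G} (intersection, +0)
FI@4: {T} ∪ {C} = {C,T} (union, +1)
CEFI@4: {G} ∪ {C,T} = {C,G,T} (union, +1)
ACEFIJ@4: {C,G} ∩ {C,G,T} = {C,G} (intersection, +0)
AJ@5: {A} ∪ {G} = {A,G} (union, +1)
CE@5: {A} ∪ {T} = {A,T} (union, +1)
FI@5: {G} ∩ {G} = {G} (intersection, +0)
CEFI@5: {A,T} ∪ {G} = {A,G,T} (union, +1)
ACEFIJ@5: {A,G} ∩ {A,G,T} = {A,G} (intersection, +0)
AJ@6: {T} ∪ {A} = {A,T} (union, +1)
CE@6: {G} ∩ {G} = {G} (intersection, +0)
FI@6: {T} ∩ {T} = {T} (intersection, +0)
CEFI@6: {G} ∪ {T} = {G,T} (union, +1)
ACEFIJ@6: {A,T} ∩ {G,T} = {T} (intersection, +0)
AJ@7: {T} ∩ {T} = {T} (intersection, +0)
CE@7: {G} ∪ {C} = {C,G} (union, +1)
FI@7: {G} ∩ {G} = {G} (intersection, +0)
CEFI@7: {C,G} ∩ {G} = {G} (intersection, +0)
ACEFIJ@7: {T} ∪ {G} = {G,T} (union, +1)
per-site changes: [4, 2, 3, 3, 3, 3, 2, 2]; total = 22

3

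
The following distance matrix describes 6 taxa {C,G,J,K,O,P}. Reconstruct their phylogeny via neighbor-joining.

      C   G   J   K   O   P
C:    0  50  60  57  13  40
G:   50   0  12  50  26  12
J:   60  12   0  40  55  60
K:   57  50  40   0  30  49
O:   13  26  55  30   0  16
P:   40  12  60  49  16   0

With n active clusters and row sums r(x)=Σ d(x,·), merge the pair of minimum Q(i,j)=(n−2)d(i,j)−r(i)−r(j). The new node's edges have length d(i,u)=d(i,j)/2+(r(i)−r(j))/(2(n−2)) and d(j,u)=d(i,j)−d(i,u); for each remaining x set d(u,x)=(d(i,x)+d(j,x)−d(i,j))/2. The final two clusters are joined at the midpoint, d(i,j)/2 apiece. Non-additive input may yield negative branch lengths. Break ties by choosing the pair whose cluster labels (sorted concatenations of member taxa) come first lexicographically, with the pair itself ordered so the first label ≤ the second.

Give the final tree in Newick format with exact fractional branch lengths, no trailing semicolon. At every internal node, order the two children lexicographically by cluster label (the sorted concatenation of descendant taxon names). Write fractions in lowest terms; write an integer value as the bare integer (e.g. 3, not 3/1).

((((C:209/12,O:-53/12):145/16,P:199/16):121/16,(G:-29/8,J:125/8):229/16):395/32,K:395/32)

1. join G+J (d=12, Q=-329) ⇒ GJ; edges |G|=-29/8, |J|=125/8
  updated: d(C,GJ)=49, d(GJ,K)=39, d(GJ,O)=69/2, d(GJ,P)=30
2. join C+O (d=13, Q=-427/2) ⇒ CO; edges |C|=209/12, |O|=-53/12
  updated: d(CO,GJ)=141/4, d(CO,K)=37, d(CO,P)=43/2
3. join CO+P (d=43/2, Q=-605/4) ⇒ COP; edges |CO|=145/16, |P|=199/16
  updated: d(COP,GJ)=175/8, d(COP,K)=129/4
4. join COP+GJ (d=175/8, Q=-745/8) ⇒ CGJOP; edges |COP|=121/16, |GJ|=229/16
  updated: d(CGJOP,K)=395/16
5. join CGJOP+K (d=395/16) ⇒ CGJKOP; edges |CGJOP|=395/32, |K|=395/32
final tree: ((((C:209/12,O:-53/12):145/16,P:199/16):121/16,(G:-29/8,J:125/8):229/16):395/32,K:395/32)
total length: 1489/16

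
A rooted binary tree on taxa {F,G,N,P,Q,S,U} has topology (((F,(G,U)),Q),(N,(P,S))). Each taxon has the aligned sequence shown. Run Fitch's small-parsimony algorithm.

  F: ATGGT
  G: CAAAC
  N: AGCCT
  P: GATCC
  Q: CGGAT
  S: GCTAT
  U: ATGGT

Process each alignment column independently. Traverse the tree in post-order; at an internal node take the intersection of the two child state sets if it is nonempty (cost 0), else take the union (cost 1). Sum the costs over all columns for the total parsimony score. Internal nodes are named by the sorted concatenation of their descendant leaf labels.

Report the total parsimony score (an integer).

[col 0] GU: children G:{C}, U:{A} ∪→ {A,C}; cost 1
[col 0] FGU: children F:{A}, GU:{A,C} ∩→ {A}; cost 0
[col 0] FGQU: children FGU:{A}, Q:{C} ∪→ {A,C}; cost 1
[col 0] PS: children P:{G}, S:{G} ∩→ {G}; cost 0
[col 0] NPS: children N:{A}, PS:{G} ∪→ {A,G}; cost 1
[col 0] FGNPQSU: children FGQU:{A,C}, NPS:{A,G} ∩→ {A}; cost 0
[col 1] GU: children G:{A}, U:{T} ∪→ {A,T}; cost 1
[col 1] FGU: children F:{T}, GU:{A,T} ∩→ {T}; cost 0
[col 1] FGQU: children FGU:{T}, Q:{G} ∪→ {G,T}; cost 1
[col 1] PS: children P:{A}, S:{C} ∪→ {A,C}; cost 1
[col 1] NPS: children N:{G}, PS:{A,C} ∪→ {A,C,G}; cost 1
[col 1] FGNPQSU: children FGQU:{G,T}, NPS:{A,C,G} ∩→ {G}; cost 0
[col 2] GU: children G:{A}, U:{G} ∪→ {A,G}; cost 1
[col 2] FGU: children F:{G}, GU:{A,G} ∩→ {G}; cost 0
[col 2] FGQU: children FGU:{G}, Q:{G} ∩→ {G}; cost 0
[col 2] PS: children P:{T}, S:{T} ∩→ {T}; cost 0
[col 2] NPS: children N:{C}, PS:{T} ∪→ {C,T}; cost 1
[col 2] FGNPQSU: children FGQU:{G}, NPS:{C,T} ∪→ {C,G,T}; cost 1
[col 3] GU: children G:{A}, U:{G} ∪→ {A,G}; cost 1
[col 3] FGU: children F:{G}, GU:{A,G} ∩→ {G}; cost 0
[col 3] FGQU: children FGU:{G}, Q:{A} ∪→ {A,G}; cost 1
[col 3] PS: children P:{C}, S:{A} ∪→ {A,C}; cost 1
[col 3] NPS: children N:{C}, PS:{A,C} ∩→ {C}; cost 0
[col 3] FGNPQSU: children FGQU:{A,G}, NPS:{C} ∪→ {A,C,G}; cost 1
[col 4] GU: children G:{C}, U:{T} ∪→ {C,T}; cost 1
[col 4] FGU: children F:{T}, GU:{C,T} ∩→ {T}; cost 0
[col 4] FGQU: children FGU:{T}, Q:{T} ∩→ {T}; cost 0
[col 4] PS: children P:{C}, S:{T} ∪→ {C,T}; cost 1
[col 4] NPS: children N:{T}, PS:{C,T} ∩→ {T}; cost 0
[col 4] FGNPQSU: children FGQU:{T}, NPS:{T} ∩→ {T}; cost 0
per-site changes: [3, 4, 3, 4, 2]; total = 16

16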